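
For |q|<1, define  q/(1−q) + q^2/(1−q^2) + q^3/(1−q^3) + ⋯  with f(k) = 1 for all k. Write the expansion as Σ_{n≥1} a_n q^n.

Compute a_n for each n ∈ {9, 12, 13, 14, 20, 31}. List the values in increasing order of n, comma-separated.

3, 6, 2, 4, 6, 2

n=9: 1·9 3·3 9·1  f→[1+1+1]=3
q^12  k|12↦f(k): 1:1 2:1 3:1 4:1 6:1 12:1  a_12=6
[q^13] f(13)=1,f(1)=1 ⇒ 2
n=14: 1·14 2·7 7·2 14·1  f→[1+1+1+1]=4
[q^20] f(1)=1,f(2)=1,f(4)=1,f(5)=1,f(10)=1,f(20)=1 ⇒ 6
q^31  k|31↦f(k): 1:1 31:1  a_31=2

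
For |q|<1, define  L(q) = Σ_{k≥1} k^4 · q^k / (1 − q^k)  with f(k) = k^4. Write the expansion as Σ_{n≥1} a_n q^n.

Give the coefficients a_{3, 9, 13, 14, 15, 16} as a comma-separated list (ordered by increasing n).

q^3  k|3↦f(k): 3:81 1:1  a_3=82
d|9:{9,3,1}  Σf=6561+81+1=6643
d|13:{13,1}  Σf=28561+1=28562
[q^14] f(14)=38416,f(7)=2401,f(2)=16,f(1)=1 ⇒ 40834
q^15  k|15↦f(k): 1:1 3:81 5:625 15:50625  a_15=51332
n=16: 16·1 8·2 4·4 2·8 1·16  f→[65536+4096+256+16+1]=69905

82, 6643, 28562, 40834, 51332, 69905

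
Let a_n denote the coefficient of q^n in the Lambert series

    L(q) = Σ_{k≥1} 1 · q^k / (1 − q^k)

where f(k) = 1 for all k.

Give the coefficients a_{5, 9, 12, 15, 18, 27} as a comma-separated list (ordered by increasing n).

q^5  k|5↦f(k): 5:1 1:1  a_5=2
n=9: 1·9 3·3 9·1  f→[1+1+1]=3
[q^12] f(1)=1,f(2)=1,f(3)=1,f(4)=1,f(6)=1,f(12)=1 ⇒ 6
d|15:{1,3,5,15}  Σf=1+1+1+1=4
q^18  k|18↦f(k): 1:1 2:1 3:1 6:1 9:1 18:1  a_18=6
n=27: 27·1 9·3 3·9 1·27  f→[1+1+1+1]=4

2, 3, 6, 4, 6, 4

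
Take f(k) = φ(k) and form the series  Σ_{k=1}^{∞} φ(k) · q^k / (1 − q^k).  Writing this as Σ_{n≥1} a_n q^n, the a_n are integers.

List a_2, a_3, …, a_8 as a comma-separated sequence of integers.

[q^2] φ(1)=1,φ(2)=1 ⇒ 2
q^3  k|3↦φ(k): 1:1 3:2  a_3=3
[q^4] φ(4)=2,φ(2)=1,φ(1)=1 ⇒ 4
q^5  k|5↦φ(k): 1:1 5:4  a_5=5
d|6:{6,3,2,1}  Σφ=2+2+1+1=6
d|7:{1,7}  Σφ=1+6=7
q^8  k|8↦φ(k): 8:4 4:2 2:1 1:1  a_8=8

2, 3, 4, 5, 6, 7, 8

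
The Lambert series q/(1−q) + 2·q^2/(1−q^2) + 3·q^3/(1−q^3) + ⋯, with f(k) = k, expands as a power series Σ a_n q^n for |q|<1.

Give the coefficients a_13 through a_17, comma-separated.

14, 24, 24, 31, 18

d|13:{1,13}  Σf=1+13=14
q^14  k|14↦f(k): 14:14 7:7 2:2 1:1  a_14=24
[q^15] f(15)=15,f(5)=5,f(3)=3,f(1)=1 ⇒ 24
[q^16] f(1)=1,f(2)=2,f(4)=4,f(8)=8,f(16)=16 ⇒ 31
d|17:{1,17}  Σf=1+17=18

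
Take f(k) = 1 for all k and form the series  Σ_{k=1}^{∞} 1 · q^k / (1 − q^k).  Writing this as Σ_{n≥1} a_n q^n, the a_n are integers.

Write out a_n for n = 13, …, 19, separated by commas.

q^13  k|13↦f(k): 1:1 13:1  a_13=2
[q^14] f(1)=1,f(2)=1,f(7)=1,f(14)=1 ⇒ 4
q^15  k|15↦f(k): 15:1 5:1 3:1 1:1  a_15=4
n=16: 16·1 8·2 4·4 2·8 1·16  f→[1+1+1+1+1]=5
d|17:{1,17}  Σf=1+1=2
[q^18] f(18)=1,f(9)=1,f(6)=1,f(3)=1,f(2)=1,f(1)=1 ⇒ 6
[q^19] f(19)=1,f(1)=1 ⇒ 2

2, 4, 4, 5, 2, 6, 2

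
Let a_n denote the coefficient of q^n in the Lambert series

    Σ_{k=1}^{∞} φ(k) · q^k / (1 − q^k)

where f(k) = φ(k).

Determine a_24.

n=24: 1·24 2·12 3·8 4·6 6·4 8·3 12·2 24·1  φ→[1+1+2+2+2+4+4+8]=24

a_24 = 24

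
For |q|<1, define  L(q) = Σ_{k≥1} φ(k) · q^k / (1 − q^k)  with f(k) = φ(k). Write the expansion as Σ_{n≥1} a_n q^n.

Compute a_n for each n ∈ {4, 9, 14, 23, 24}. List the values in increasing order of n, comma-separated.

[q^4] φ(1)=1,φ(2)=1,φ(4)=2 ⇒ 4
n=9: 9·1 3·3 1·9  φ→[6+2+1]=9
n=14: 1·14 2·7 7·2 14·1  φ→[1+1+6+6]=14
n=23: 1·23 23·1  φ→[1+22]=23
n=24: 1·24 2·12 3·8 4·6 6·4 8·3 12·2 24·1  φ→[1+1+2+2+2+4+4+8]=24

4, 9, 14, 23, 24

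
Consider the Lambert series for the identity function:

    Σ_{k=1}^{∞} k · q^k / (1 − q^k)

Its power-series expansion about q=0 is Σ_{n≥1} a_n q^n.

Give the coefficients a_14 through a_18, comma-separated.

24, 24, 31, 18, 39

n=14: 1·14 2·7 7·2 14·1  f→[1+2+7+14]=24
[q^15] f(1)=1,f(3)=3,f(5)=5,f(15)=15 ⇒ 24
[q^16] f(16)=16,f(8)=8,f(4)=4,f(2)=2,f(1)=1 ⇒ 31
q^17  k|17↦f(k): 1:1 17:17  a_17=18
q^18  k|18↦f(k): 18:18 9:9 6:6 3:3 2:2 1:1  a_18=39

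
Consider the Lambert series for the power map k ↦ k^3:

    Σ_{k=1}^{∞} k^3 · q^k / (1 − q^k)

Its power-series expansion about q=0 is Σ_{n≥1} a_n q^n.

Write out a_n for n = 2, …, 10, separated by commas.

9, 28, 73, 126, 252, 344, 585, 757, 1134

[q^2] f(2)=8,f(1)=1 ⇒ 9
d|3:{1,3}  Σf=1+27=28
q^4  k|4↦f(k): 4:64 2:8 1:1  a_4=73
n=5: 5·1 1·5  f→[125+1]=126
[q^6] f(1)=1,f(2)=8,f(3)=27,f(6)=216 ⇒ 252
q^7  k|7↦f(k): 1:1 7:343  a_7=344
q^8  k|8↦f(k): 8:512 4:64 2:8 1:1  a_8=585
n=9: 1·9 3·3 9·1  f→[1+27+729]=757
d|10:{1,2,5,10}  Σf=1+8+125+1000=1134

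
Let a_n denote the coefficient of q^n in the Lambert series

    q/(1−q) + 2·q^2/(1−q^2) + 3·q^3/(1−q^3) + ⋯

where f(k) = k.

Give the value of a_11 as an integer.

a_11 = 12

d|11:{1,11}  Σf=1+11=12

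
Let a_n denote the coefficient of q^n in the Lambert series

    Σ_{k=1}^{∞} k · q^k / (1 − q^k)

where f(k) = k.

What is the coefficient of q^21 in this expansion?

a_21 = 32

n=21: 1·21 3·7 7·3 21·1  f→[1+3+7+21]=32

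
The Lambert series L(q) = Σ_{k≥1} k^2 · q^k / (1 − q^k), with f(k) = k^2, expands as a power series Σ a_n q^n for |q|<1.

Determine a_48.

d|48:{1,2,3,4,6,8,12,16,24,48}  Σf=1+4+9+16+36+64+144+256+576+2304=3410

a_48 = 3410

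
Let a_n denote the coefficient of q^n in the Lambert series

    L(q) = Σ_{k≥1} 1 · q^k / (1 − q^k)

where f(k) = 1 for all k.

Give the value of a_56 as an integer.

n=56: 1·56 2·28 4·14 7·8 8·7 14·4 28·2 56·1  f→[1+1+1+1+1+1+1+1]=8

a_56 = 8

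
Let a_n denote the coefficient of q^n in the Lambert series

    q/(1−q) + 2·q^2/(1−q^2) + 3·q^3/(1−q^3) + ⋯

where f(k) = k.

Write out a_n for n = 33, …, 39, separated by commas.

n=33: 1·33 3·11 11·3 33·1  f→[1+3+11+33]=48
q^34  k|34↦f(k): 34:34 17:17 2:2 1:1  a_34=54
n=35: 35·1 7·5 5·7 1·35  f→[35+7+5+1]=48
[q^36] f(1)=1,f(2)=2,f(3)=3,f(4)=4,f(6)=6,f(9)=9,f(12)=12,f(18)=18,f(36)=36 ⇒ 91
n=37: 37·1 1·37  f→[37+1]=38
n=38: 1·38 2·19 19·2 38·1  f→[1+2+19+38]=60
d|39:{39,13,3,1}  Σf=39+13+3+1=56

48, 54, 48, 91, 38, 60, 56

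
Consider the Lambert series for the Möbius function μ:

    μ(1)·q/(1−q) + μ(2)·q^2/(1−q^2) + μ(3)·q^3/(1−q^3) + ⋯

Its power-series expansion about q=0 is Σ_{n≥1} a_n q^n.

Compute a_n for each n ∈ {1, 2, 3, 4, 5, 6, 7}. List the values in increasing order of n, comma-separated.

d|1:{1}  Σμ=1=1
q^2  k|2↦μ(k): 1:1 2:-1  a_2=0
d|3:{1,3}  Σμ=1+(-1)=0
n=4: 4·1 2·2 1·4  μ→[0+(-1)+1]=0
[q^5] μ(5)=-1,μ(1)=1 ⇒ 0
q^6  k|6↦μ(k): 6:1 3:-1 2:-1 1:1  a_6=0
d|7:{7,1}  Σμ=(-1)+1=0

1, 0, 0, 0, 0, 0, 0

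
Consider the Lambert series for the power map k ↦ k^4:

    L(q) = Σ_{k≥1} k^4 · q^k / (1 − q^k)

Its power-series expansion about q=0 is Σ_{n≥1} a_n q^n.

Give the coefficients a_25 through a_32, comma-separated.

d|25:{1,5,25}  Σf=1+625+390625=391251
d|26:{1,2,13,26}  Σf=1+16+28561+456976=485554
n=27: 27·1 9·3 3·9 1·27  f→[531441+6561+81+1]=538084
d|28:{1,2,4,7,14,28}  Σf=1+16+256+2401+38416+614656=655746
q^29  k|29↦f(k): 1:1 29:707281  a_29=707282
n=30: 1·30 2·15 3·10 5·6 6·5 10·3 15·2 30·1  f→[1+16+81+625+1296+10000+50625+810000]=872644
[q^31] f(31)=923521,f(1)=1 ⇒ 923522
n=32: 1·32 2·16 4·8 8·4 16·2 32·1  f→[1+16+256+4096+65536+1048576]=1118481

391251, 485554, 538084, 655746, 707282, 872644, 923522, 1118481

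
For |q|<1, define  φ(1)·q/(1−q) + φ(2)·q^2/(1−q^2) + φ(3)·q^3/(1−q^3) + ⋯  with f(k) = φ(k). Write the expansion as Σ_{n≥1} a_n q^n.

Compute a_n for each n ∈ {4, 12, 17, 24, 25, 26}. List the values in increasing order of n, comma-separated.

d|4:{1,2,4}  Σφ=1+1+2=4
d|12:{12,6,4,3,2,1}  Σφ=4+2+2+2+1+1=12
d|17:{1,17}  Σφ=1+16=17
q^24  k|24↦φ(k): 1:1 2:1 3:2 4:2 6:2 8:4 12:4 24:8  a_24=24
d|25:{25,5,1}  Σφ=20+4+1=25
q^26  k|26↦φ(k): 1:1 2:1 13:12 26:12  a_26=26

4, 12, 17, 24, 25, 26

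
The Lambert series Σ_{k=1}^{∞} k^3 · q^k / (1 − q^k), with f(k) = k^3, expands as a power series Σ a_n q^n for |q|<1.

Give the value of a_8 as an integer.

q^8  k|8↦f(k): 1:1 2:8 4:64 8:512  a_8=585

a_8 = 585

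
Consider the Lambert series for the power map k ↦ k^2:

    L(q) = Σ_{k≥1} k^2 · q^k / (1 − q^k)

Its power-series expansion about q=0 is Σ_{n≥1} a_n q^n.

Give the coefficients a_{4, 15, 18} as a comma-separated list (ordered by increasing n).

21, 260, 455

[q^4] f(1)=1,f(2)=4,f(4)=16 ⇒ 21
d|15:{1,3,5,15}  Σf=1+9+25+225=260
[q^18] f(18)=324,f(9)=81,f(6)=36,f(3)=9,f(2)=4,f(1)=1 ⇒ 455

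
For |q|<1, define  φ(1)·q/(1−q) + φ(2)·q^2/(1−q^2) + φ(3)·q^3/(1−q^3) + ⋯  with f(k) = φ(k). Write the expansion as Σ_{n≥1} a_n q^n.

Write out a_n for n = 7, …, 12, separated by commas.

q^7  k|7↦φ(k): 7:6 1:1  a_7=7
[q^8] φ(1)=1,φ(2)=1,φ(4)=2,φ(8)=4 ⇒ 8
d|9:{9,3,1}  Σφ=6+2+1=9
d|10:{10,5,2,1}  Σφ=4+4+1+1=10
[q^11] φ(1)=1,φ(11)=10 ⇒ 11
n=12: 12·1 6·2 4·3 3·4 2·6 1·12  φ→[4+2+2+2+1+1]=12

7, 8, 9, 10, 11, 12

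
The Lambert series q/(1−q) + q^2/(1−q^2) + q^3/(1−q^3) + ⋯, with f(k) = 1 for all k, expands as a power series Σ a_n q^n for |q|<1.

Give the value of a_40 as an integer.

a_40 = 8

d|40:{1,2,4,5,8,10,20,40}  Σf=1+1+1+1+1+1+1+1=8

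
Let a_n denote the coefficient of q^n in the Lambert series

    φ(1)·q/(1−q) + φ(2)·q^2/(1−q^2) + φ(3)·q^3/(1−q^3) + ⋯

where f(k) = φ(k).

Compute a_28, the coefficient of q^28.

q^28  k|28↦φ(k): 28:12 14:6 7:6 4:2 2:1 1:1  a_28=28

a_28 = 28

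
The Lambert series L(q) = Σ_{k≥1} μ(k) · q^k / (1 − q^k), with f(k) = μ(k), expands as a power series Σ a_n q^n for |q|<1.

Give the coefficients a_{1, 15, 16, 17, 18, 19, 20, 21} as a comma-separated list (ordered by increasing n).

d|1:{1}  Σμ=1=1
q^15  k|15↦μ(k): 15:1 5:-1 3:-1 1:1  a_15=0
[q^16] μ(1)=1,μ(2)=-1,μ(4)=0,μ(8)=0,μ(16)=0 ⇒ 0
n=17: 17·1 1·17  μ→[(-1)+1]=0
[q^18] μ(1)=1,μ(2)=-1,μ(3)=-1,μ(6)=1,μ(9)=0,μ(18)=0 ⇒ 0
d|19:{19,1}  Σμ=(-1)+1=0
[q^20] μ(1)=1,μ(2)=-1,μ(4)=0,μ(5)=-1,μ(10)=1,μ(20)=0 ⇒ 0
[q^21] μ(21)=1,μ(7)=-1,μ(3)=-1,μ(1)=1 ⇒ 0

1, 0, 0, 0, 0, 0, 0, 0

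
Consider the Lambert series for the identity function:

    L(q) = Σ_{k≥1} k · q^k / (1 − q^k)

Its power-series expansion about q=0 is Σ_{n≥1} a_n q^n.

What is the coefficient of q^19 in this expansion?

d|19:{1,19}  Σf=1+19=20

a_19 = 20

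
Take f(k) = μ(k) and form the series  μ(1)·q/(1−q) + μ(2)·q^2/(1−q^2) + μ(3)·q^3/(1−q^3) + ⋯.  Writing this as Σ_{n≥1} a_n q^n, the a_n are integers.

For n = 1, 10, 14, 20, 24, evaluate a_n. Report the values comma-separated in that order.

n=1: 1·1  μ→[1]=1
[q^10] μ(1)=1,μ(2)=-1,μ(5)=-1,μ(10)=1 ⇒ 0
q^14  k|14↦μ(k): 14:1 7:-1 2:-1 1:1  a_14=0
q^20  k|20↦μ(k): 1:1 2:-1 4:0 5:-1 10:1 20:0  a_20=0
[q^24] μ(24)=0,μ(12)=0,μ(8)=0,μ(6)=1,μ(4)=0,μ(3)=-1,μ(2)=-1,μ(1)=1 ⇒ 0

1, 0, 0, 0, 0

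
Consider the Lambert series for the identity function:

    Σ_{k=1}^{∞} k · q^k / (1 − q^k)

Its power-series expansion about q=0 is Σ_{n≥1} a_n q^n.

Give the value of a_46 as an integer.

a_46 = 72

n=46: 46·1 23·2 2·23 1·46  f→[46+23+2+1]=72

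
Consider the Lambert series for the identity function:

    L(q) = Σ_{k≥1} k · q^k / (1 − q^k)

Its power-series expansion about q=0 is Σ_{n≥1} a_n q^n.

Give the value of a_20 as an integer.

q^20  k|20↦f(k): 1:1 2:2 4:4 5:5 10:10 20:20  a_20=42

a_20 = 42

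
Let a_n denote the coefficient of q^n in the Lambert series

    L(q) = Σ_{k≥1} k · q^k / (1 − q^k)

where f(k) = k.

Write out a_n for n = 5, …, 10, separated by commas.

[q^5] f(5)=5,f(1)=1 ⇒ 6
[q^6] f(1)=1,f(2)=2,f(3)=3,f(6)=6 ⇒ 12
[q^7] f(7)=7,f(1)=1 ⇒ 8
[q^8] f(8)=8,f(4)=4,f(2)=2,f(1)=1 ⇒ 15
n=9: 1·9 3·3 9·1  f→[1+3+9]=13
[q^10] f(10)=10,f(5)=5,f(2)=2,f(1)=1 ⇒ 18

6, 12, 8, 15, 13, 18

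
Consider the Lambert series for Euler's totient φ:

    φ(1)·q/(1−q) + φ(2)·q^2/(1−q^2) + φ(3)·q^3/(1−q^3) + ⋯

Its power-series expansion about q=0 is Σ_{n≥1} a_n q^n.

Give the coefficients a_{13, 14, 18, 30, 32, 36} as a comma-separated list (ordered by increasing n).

n=13: 13·1 1·13  φ→[12+1]=13
n=14: 14·1 7·2 2·7 1·14  φ→[6+6+1+1]=14
q^18  k|18↦φ(k): 1:1 2:1 3:2 6:2 9:6 18:6  a_18=18
[q^30] φ(30)=8,φ(15)=8,φ(10)=4,φ(6)=2,φ(5)=4,φ(3)=2,φ(2)=1,φ(1)=1 ⇒ 30
d|32:{32,16,8,4,2,1}  Σφ=16+8+4+2+1+1=32
n=36: 36·1 18·2 12·3 9·4 6·6 4·9 3·12 2·18 1·36  φ→[12+6+4+6+2+2+2+1+1]=36

13, 14, 18, 30, 32, 36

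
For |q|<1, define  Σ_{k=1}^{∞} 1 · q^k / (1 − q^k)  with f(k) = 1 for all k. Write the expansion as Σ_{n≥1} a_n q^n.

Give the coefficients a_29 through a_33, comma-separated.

q^29  k|29↦f(k): 29:1 1:1  a_29=2
q^30  k|30↦f(k): 1:1 2:1 3:1 5:1 6:1 10:1 15:1 30:1  a_30=8
d|31:{31,1}  Σf=1+1=2
d|32:{32,16,8,4,2,1}  Σf=1+1+1+1+1+1=6
[q^33] f(1)=1,f(3)=1,f(11)=1,f(33)=1 ⇒ 4

2, 8, 2, 6, 4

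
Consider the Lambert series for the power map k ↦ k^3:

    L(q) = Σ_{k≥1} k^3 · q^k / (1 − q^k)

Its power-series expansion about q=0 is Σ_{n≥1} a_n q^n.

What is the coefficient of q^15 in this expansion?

d|15:{15,5,3,1}  Σf=3375+125+27+1=3528

a_15 = 3528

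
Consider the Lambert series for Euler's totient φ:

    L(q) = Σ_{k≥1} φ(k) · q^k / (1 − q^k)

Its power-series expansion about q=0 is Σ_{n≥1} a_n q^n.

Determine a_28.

q^28  k|28↦φ(k): 28:12 14:6 7:6 4:2 2:1 1:1  a_28=28

a_28 = 28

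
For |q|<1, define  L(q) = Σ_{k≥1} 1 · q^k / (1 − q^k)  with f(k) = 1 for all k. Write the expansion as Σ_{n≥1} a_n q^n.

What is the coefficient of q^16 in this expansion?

n=16: 1·16 2·8 4·4 8·2 16·1  f→[1+1+1+1+1]=5

a_16 = 5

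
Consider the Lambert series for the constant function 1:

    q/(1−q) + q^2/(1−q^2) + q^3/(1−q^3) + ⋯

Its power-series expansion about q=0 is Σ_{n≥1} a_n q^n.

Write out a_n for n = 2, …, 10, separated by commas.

2, 2, 3, 2, 4, 2, 4, 3, 4

[q^2] f(2)=1,f(1)=1 ⇒ 2
d|3:{3,1}  Σf=1+1=2
n=4: 1·4 2·2 4·1  f→[1+1+1]=3
d|5:{1,5}  Σf=1+1=2
d|6:{1,2,3,6}  Σf=1+1+1+1=4
q^7  k|7↦f(k): 7:1 1:1  a_7=2
q^8  k|8↦f(k): 1:1 2:1 4:1 8:1  a_8=4
n=9: 1·9 3·3 9·1  f→[1+1+1]=3
n=10: 1·10 2·5 5·2 10·1  f→[1+1+1+1]=4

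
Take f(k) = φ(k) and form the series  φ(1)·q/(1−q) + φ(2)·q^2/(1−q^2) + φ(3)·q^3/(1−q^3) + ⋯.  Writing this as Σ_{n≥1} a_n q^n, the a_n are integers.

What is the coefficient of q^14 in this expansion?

q^14  k|14↦φ(k): 1:1 2:1 7:6 14:6  a_14=14

a_14 = 14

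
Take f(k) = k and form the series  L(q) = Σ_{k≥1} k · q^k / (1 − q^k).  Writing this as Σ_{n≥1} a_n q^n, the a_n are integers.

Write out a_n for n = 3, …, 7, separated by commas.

4, 7, 6, 12, 8

n=3: 3·1 1·3  f→[3+1]=4
[q^4] f(1)=1,f(2)=2,f(4)=4 ⇒ 7
n=5: 5·1 1·5  f→[5+1]=6
n=6: 1·6 2·3 3·2 6·1  f→[1+2+3+6]=12
d|7:{1,7}  Σf=1+7=8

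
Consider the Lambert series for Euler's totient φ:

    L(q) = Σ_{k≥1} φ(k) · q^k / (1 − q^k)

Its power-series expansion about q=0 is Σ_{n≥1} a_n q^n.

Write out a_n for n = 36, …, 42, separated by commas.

n=36: 36·1 18·2 12·3 9·4 6·6 4·9 3·12 2·18 1·36  φ→[12+6+4+6+2+2+2+1+1]=36
d|37:{1,37}  Σφ=1+36=37
d|38:{38,19,2,1}  Σφ=18+18+1+1=38
n=39: 1·39 3·13 13·3 39·1  φ→[1+2+12+24]=39
[q^40] φ(1)=1,φ(2)=1,φ(4)=2,φ(5)=4,φ(8)=4,φ(10)=4,φ(20)=8,φ(40)=16 ⇒ 40
[q^41] φ(1)=1,φ(41)=40 ⇒ 41
q^42  k|42↦φ(k): 42:12 21:12 14:6 7:6 6:2 3:2 2:1 1:1  a_42=42

36, 37, 38, 39, 40, 41, 42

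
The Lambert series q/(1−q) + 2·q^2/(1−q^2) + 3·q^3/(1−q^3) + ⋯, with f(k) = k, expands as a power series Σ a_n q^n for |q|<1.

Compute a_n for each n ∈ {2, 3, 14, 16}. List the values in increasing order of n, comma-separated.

3, 4, 24, 31

d|2:{1,2}  Σf=1+2=3
d|3:{1,3}  Σf=1+3=4
n=14: 14·1 7·2 2·7 1·14  f→[14+7+2+1]=24
[q^16] f(16)=16,f(8)=8,f(4)=4,f(2)=2,f(1)=1 ⇒ 31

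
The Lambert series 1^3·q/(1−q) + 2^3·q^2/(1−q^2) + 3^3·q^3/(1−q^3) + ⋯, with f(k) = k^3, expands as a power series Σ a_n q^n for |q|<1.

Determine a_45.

n=45: 45·1 15·3 9·5 5·9 3·15 1·45  f→[91125+3375+729+125+27+1]=95382

a_45 = 95382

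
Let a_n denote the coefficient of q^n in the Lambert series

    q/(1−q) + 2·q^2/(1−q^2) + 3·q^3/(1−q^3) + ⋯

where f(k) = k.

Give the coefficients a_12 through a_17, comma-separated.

q^12  k|12↦f(k): 1:1 2:2 3:3 4:4 6:6 12:12  a_12=28
n=13: 1·13 13·1  f→[1+13]=14
q^14  k|14↦f(k): 14:14 7:7 2:2 1:1  a_14=24
q^15  k|15↦f(k): 1:1 3:3 5:5 15:15  a_15=24
q^16  k|16↦f(k): 1:1 2:2 4:4 8:8 16:16  a_16=31
d|17:{1,17}  Σf=1+17=18

28, 14, 24, 24, 31, 18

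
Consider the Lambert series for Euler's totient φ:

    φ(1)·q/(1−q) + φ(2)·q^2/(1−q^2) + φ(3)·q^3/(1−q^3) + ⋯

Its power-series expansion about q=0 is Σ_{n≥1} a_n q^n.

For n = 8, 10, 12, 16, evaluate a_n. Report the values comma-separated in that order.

[q^8] φ(8)=4,φ(4)=2,φ(2)=1,φ(1)=1 ⇒ 8
d|10:{1,2,5,10}  Σφ=1+1+4+4=10
n=12: 12·1 6·2 4·3 3·4 2·6 1·12  φ→[4+2+2+2+1+1]=12
q^16  k|16↦φ(k): 1:1 2:1 4:2 8:4 16:8  a_16=16

8, 10, 12, 16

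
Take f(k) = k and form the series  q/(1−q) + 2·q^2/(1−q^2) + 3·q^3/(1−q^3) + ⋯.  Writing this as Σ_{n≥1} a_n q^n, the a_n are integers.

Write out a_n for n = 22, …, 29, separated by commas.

n=22: 1·22 2·11 11·2 22·1  f→[1+2+11+22]=36
d|23:{1,23}  Σf=1+23=24
d|24:{1,2,3,4,6,8,12,24}  Σf=1+2+3+4+6+8+12+24=60
n=25: 1·25 5·5 25·1  f→[1+5+25]=31
n=26: 1·26 2·13 13·2 26·1  f→[1+2+13+26]=42
n=27: 27·1 9·3 3·9 1·27  f→[27+9+3+1]=40
d|28:{1,2,4,7,14,28}  Σf=1+2+4+7+14+28=56
n=29: 1·29 29·1  f→[1+29]=30

36, 24, 60, 31, 42, 40, 56, 30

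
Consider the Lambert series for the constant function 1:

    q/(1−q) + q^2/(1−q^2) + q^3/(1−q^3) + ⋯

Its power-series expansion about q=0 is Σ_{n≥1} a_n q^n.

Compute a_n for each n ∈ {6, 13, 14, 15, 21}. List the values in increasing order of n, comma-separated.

4, 2, 4, 4, 4

n=6: 6·1 3·2 2·3 1·6  f→[1+1+1+1]=4
d|13:{1,13}  Σf=1+1=2
q^14  k|14↦f(k): 1:1 2:1 7:1 14:1  a_14=4
d|15:{15,5,3,1}  Σf=1+1+1+1=4
d|21:{21,7,3,1}  Σf=1+1+1+1=4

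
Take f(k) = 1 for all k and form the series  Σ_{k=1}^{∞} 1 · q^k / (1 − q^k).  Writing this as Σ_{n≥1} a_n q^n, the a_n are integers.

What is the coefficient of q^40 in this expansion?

d|40:{40,20,10,8,5,4,2,1}  Σf=1+1+1+1+1+1+1+1=8

a_40 = 8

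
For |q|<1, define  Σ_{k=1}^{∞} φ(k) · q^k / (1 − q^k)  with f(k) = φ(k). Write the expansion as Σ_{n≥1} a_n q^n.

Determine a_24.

n=24: 24·1 12·2 8·3 6·4 4·6 3·8 2·12 1·24  φ→[8+4+4+2+2+2+1+1]=24

a_24 = 24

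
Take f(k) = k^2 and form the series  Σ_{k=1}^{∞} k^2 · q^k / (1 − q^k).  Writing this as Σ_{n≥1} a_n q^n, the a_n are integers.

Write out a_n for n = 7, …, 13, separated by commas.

50, 85, 91, 130, 122, 210, 170

n=7: 1·7 7·1  f→[1+49]=50
n=8: 1·8 2·4 4·2 8·1  f→[1+4+16+64]=85
d|9:{9,3,1}  Σf=81+9+1=91
q^10  k|10↦f(k): 1:1 2:4 5:25 10:100  a_10=130
d|11:{11,1}  Σf=121+1=122
n=12: 1·12 2·6 3·4 4·3 6·2 12·1  f→[1+4+9+16+36+144]=210
q^13  k|13↦f(k): 13:169 1:1  a_13=170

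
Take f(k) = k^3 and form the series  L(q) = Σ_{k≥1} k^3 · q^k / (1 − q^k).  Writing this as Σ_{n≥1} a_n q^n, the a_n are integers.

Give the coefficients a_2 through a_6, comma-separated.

n=2: 1·2 2·1  f→[1+8]=9
d|3:{3,1}  Σf=27+1=28
n=4: 1·4 2·2 4·1  f→[1+8+64]=73
[q^5] f(1)=1,f(5)=125 ⇒ 126
d|6:{6,3,2,1}  Σf=216+27+8+1=252

9, 28, 73, 126, 252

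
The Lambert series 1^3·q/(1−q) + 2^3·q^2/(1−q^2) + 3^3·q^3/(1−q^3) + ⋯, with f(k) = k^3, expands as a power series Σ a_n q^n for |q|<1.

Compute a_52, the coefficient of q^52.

d|52:{1,2,4,13,26,52}  Σf=1+8+64+2197+17576+140608=160454

a_52 = 160454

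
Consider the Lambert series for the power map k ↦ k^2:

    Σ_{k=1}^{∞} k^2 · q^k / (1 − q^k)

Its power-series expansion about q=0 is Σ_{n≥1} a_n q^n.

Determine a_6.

q^6  k|6↦f(k): 6:36 3:9 2:4 1:1  a_6=50

a_6 = 50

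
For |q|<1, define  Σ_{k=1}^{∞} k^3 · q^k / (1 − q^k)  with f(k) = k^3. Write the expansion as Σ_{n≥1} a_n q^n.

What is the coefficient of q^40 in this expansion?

[q^40] f(1)=1,f(2)=8,f(4)=64,f(5)=125,f(8)=512,f(10)=1000,f(20)=8000,f(40)=64000 ⇒ 73710

a_40 = 73710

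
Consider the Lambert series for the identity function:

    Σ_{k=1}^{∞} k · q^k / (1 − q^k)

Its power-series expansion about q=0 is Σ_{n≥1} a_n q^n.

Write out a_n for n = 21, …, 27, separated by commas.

32, 36, 24, 60, 31, 42, 40

[q^21] f(21)=21,f(7)=7,f(3)=3,f(1)=1 ⇒ 32
d|22:{22,11,2,1}  Σf=22+11+2+1=36
[q^23] f(1)=1,f(23)=23 ⇒ 24
n=24: 1·24 2·12 3·8 4·6 6·4 8·3 12·2 24·1  f→[1+2+3+4+6+8+12+24]=60
q^25  k|25↦f(k): 25:25 5:5 1:1  a_25=31
d|26:{1,2,13,26}  Σf=1+2+13+26=42
n=27: 1·27 3·9 9·3 27·1  f→[1+3+9+27]=40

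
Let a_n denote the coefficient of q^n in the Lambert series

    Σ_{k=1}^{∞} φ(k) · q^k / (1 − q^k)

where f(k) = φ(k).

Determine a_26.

q^26  k|26↦φ(k): 26:12 13:12 2:1 1:1  a_26=26

a_26 = 26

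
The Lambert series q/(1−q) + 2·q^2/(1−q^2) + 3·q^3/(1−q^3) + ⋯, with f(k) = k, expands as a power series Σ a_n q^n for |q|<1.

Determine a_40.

a_40 = 90

[q^40] f(40)=40,f(20)=20,f(10)=10,f(8)=8,f(5)=5,f(4)=4,f(2)=2,f(1)=1 ⇒ 90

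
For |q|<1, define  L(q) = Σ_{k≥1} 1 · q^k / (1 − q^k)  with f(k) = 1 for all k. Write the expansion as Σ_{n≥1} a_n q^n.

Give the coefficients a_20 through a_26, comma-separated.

q^20  k|20↦f(k): 20:1 10:1 5:1 4:1 2:1 1:1  a_20=6
n=21: 21·1 7·3 3·7 1·21  f→[1+1+1+1]=4
n=22: 1·22 2·11 11·2 22·1  f→[1+1+1+1]=4
n=23: 23·1 1·23  f→[1+1]=2
q^24  k|24↦f(k): 1:1 2:1 3:1 4:1 6:1 8:1 12:1 24:1  a_24=8
q^25  k|25↦f(k): 1:1 5:1 25:1  a_25=3
q^26  k|26↦f(k): 1:1 2:1 13:1 26:1  a_26=4

6, 4, 4, 2, 8, 3, 4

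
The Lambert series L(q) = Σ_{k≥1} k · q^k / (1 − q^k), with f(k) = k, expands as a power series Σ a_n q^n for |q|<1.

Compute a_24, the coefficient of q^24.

q^24  k|24↦f(k): 1:1 2:2 3:3 4:4 6:6 8:8 12:12 24:24  a_24=60

a_24 = 60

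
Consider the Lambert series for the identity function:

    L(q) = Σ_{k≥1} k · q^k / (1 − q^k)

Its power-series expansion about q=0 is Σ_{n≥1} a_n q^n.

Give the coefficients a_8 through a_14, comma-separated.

n=8: 1·8 2·4 4·2 8·1  f→[1+2+4+8]=15
d|9:{1,3,9}  Σf=1+3+9=13
q^10  k|10↦f(k): 1:1 2:2 5:5 10:10  a_10=18
q^11  k|11↦f(k): 1:1 11:11  a_11=12
d|12:{1,2,3,4,6,12}  Σf=1+2+3+4+6+12=28
d|13:{1,13}  Σf=1+13=14
q^14  k|14↦f(k): 1:1 2:2 7:7 14:14  a_14=24

15, 13, 18, 12, 28, 14, 24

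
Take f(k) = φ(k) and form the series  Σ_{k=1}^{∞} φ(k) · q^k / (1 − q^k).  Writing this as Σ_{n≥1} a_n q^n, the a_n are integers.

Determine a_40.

n=40: 1·40 2·20 4·10 5·8 8·5 10·4 20·2 40·1  φ→[1+1+2+4+4+4+8+16]=40

a_40 = 40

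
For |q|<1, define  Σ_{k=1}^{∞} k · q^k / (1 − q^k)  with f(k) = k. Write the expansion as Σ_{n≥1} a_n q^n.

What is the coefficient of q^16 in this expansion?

q^16  k|16↦f(k): 1:1 2:2 4:4 8:8 16:16  a_16=31

a_16 = 31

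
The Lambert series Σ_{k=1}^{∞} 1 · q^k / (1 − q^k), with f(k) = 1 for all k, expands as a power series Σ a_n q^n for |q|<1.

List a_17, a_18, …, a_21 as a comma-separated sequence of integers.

d|17:{1,17}  Σf=1+1=2
n=18: 18·1 9·2 6·3 3·6 2·9 1·18  f→[1+1+1+1+1+1]=6
n=19: 1·19 19·1  f→[1+1]=2
q^20  k|20↦f(k): 20:1 10:1 5:1 4:1 2:1 1:1  a_20=6
[q^21] f(21)=1,f(7)=1,f(3)=1,f(1)=1 ⇒ 4

2, 6, 2, 6, 4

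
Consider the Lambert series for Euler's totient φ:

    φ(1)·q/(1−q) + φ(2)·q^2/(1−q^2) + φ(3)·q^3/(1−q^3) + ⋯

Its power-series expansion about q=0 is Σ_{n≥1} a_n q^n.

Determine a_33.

q^33  k|33↦φ(k): 1:1 3:2 11:10 33:20  a_33=33

a_33 = 33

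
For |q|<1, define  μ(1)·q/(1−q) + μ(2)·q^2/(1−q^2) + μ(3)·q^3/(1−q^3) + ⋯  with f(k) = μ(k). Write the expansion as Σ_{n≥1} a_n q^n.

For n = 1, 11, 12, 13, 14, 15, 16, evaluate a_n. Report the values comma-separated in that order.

1, 0, 0, 0, 0, 0, 0

d|1:{1}  Σμ=1=1
q^11  k|11↦μ(k): 1:1 11:-1  a_11=0
n=12: 1·12 2·6 3·4 4·3 6·2 12·1  μ→[1+(-1)+(-1)+0+1+0]=0
q^13  k|13↦μ(k): 13:-1 1:1  a_13=0
n=14: 1·14 2·7 7·2 14·1  μ→[1+(-1)+(-1)+1]=0
n=15: 1·15 3·5 5·3 15·1  μ→[1+(-1)+(-1)+1]=0
[q^16] μ(1)=1,μ(2)=-1,μ(4)=0,μ(8)=0,μ(16)=0 ⇒ 0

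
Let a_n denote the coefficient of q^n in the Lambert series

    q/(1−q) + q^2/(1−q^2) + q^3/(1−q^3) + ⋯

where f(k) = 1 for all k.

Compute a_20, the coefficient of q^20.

a_20 = 6

n=20: 20·1 10·2 5·4 4·5 2·10 1·20  f→[1+1+1+1+1+1]=6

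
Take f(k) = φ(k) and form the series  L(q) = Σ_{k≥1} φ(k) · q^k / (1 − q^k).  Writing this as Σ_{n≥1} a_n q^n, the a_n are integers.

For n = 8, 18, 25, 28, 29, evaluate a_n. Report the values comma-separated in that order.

q^8  k|8↦φ(k): 8:4 4:2 2:1 1:1  a_8=8
q^18  k|18↦φ(k): 18:6 9:6 6:2 3:2 2:1 1:1  a_18=18
n=25: 25·1 5·5 1·25  φ→[20+4+1]=25
[q^28] φ(28)=12,φ(14)=6,φ(7)=6,φ(4)=2,φ(2)=1,φ(1)=1 ⇒ 28
[q^29] φ(1)=1,φ(29)=28 ⇒ 29

8, 18, 25, 28, 29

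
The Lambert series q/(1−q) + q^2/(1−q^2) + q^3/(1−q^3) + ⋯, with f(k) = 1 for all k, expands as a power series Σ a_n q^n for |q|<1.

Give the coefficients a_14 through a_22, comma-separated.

4, 4, 5, 2, 6, 2, 6, 4, 4

q^14  k|14↦f(k): 14:1 7:1 2:1 1:1  a_14=4
d|15:{15,5,3,1}  Σf=1+1+1+1=4
q^16  k|16↦f(k): 1:1 2:1 4:1 8:1 16:1  a_16=5
q^17  k|17↦f(k): 1:1 17:1  a_17=2
n=18: 1·18 2·9 3·6 6·3 9·2 18·1  f→[1+1+1+1+1+1]=6
d|19:{19,1}  Σf=1+1=2
n=20: 1·20 2·10 4·5 5·4 10·2 20·1  f→[1+1+1+1+1+1]=6
d|21:{21,7,3,1}  Σf=1+1+1+1=4
n=22: 1·22 2·11 11·2 22·1  f→[1+1+1+1]=4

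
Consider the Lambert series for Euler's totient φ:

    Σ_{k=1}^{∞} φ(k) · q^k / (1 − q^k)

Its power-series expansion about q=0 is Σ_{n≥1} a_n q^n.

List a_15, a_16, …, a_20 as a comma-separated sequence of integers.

d|15:{1,3,5,15}  Σφ=1+2+4+8=15
d|16:{16,8,4,2,1}  Σφ=8+4+2+1+1=16
n=17: 1·17 17·1  φ→[1+16]=17
d|18:{1,2,3,6,9,18}  Σφ=1+1+2+2+6+6=18
q^19  k|19↦φ(k): 19:18 1:1  a_19=19
d|20:{1,2,4,5,10,20}  Σφ=1+1+2+4+4+8=20

15, 16, 17, 18, 19, 20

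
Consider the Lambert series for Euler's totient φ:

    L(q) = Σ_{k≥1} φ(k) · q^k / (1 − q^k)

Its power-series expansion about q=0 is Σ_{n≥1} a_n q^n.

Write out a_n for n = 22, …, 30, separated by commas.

[q^22] φ(1)=1,φ(2)=1,φ(11)=10,φ(22)=10 ⇒ 22
d|23:{23,1}  Σφ=22+1=23
d|24:{1,2,3,4,6,8,12,24}  Σφ=1+1+2+2+2+4+4+8=24
d|25:{1,5,25}  Σφ=1+4+20=25
n=26: 26·1 13·2 2·13 1·26  φ→[12+12+1+1]=26
n=27: 1·27 3·9 9·3 27·1  φ→[1+2+6+18]=27
q^28  k|28↦φ(k): 28:12 14:6 7:6 4:2 2:1 1:1  a_28=28
q^29  k|29↦φ(k): 29:28 1:1  a_29=29
[q^30] φ(1)=1,φ(2)=1,φ(3)=2,φ(5)=4,φ(6)=2,φ(10)=4,φ(15)=8,φ(30)=8 ⇒ 30

22, 23, 24, 25, 26, 27, 28, 29, 30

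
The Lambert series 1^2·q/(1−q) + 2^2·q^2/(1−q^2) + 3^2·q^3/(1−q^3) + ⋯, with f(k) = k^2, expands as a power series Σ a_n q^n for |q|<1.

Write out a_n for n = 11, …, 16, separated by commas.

d|11:{11,1}  Σf=121+1=122
[q^12] f(12)=144,f(6)=36,f(4)=16,f(3)=9,f(2)=4,f(1)=1 ⇒ 210
d|13:{13,1}  Σf=169+1=170
[q^14] f(1)=1,f(2)=4,f(7)=49,f(14)=196 ⇒ 250
n=15: 1·15 3·5 5·3 15·1  f→[1+9+25+225]=260
[q^16] f(1)=1,f(2)=4,f(4)=16,f(8)=64,f(16)=256 ⇒ 341

122, 210, 170, 250, 260, 341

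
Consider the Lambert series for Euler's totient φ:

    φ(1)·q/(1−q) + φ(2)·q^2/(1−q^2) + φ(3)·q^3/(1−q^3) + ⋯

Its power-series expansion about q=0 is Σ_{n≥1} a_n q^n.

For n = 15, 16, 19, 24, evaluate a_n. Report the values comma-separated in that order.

[q^15] φ(15)=8,φ(5)=4,φ(3)=2,φ(1)=1 ⇒ 15
q^16  k|16↦φ(k): 16:8 8:4 4:2 2:1 1:1  a_16=16
[q^19] φ(19)=18,φ(1)=1 ⇒ 19
n=24: 1·24 2·12 3·8 4·6 6·4 8·3 12·2 24·1  φ→[1+1+2+2+2+4+4+8]=24

15, 16, 19, 24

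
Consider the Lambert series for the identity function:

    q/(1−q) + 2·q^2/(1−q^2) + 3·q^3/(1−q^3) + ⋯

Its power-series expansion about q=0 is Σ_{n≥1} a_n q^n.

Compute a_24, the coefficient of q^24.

[q^24] f(24)=24,f(12)=12,f(8)=8,f(6)=6,f(4)=4,f(3)=3,f(2)=2,f(1)=1 ⇒ 60

a_24 = 60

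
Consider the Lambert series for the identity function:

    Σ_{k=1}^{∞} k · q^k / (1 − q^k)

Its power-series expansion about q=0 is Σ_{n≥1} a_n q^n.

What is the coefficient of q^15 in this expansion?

q^15  k|15↦f(k): 15:15 5:5 3:3 1:1  a_15=24

a_15 = 24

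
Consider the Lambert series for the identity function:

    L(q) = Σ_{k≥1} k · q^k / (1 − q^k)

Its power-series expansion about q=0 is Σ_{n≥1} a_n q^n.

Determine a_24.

a_24 = 60

d|24:{24,12,8,6,4,3,2,1}  Σf=24+12+8+6+4+3+2+1=60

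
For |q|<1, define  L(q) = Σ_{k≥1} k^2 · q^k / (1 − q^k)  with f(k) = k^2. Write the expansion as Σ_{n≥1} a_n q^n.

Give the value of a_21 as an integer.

d|21:{1,3,7,21}  Σf=1+9+49+441=500

a_21 = 500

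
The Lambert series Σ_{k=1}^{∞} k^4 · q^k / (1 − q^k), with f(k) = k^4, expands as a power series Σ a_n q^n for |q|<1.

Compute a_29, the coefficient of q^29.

[q^29] f(29)=707281,f(1)=1 ⇒ 707282

a_29 = 707282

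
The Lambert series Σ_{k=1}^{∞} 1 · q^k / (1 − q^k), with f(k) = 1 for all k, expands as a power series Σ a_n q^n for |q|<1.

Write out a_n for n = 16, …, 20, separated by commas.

[q^16] f(1)=1,f(2)=1,f(4)=1,f(8)=1,f(16)=1 ⇒ 5
d|17:{1,17}  Σf=1+1=2
q^18  k|18↦f(k): 1:1 2:1 3:1 6:1 9:1 18:1  a_18=6
d|19:{19,1}  Σf=1+1=2
d|20:{20,10,5,4,2,1}  Σf=1+1+1+1+1+1=6

5, 2, 6, 2, 6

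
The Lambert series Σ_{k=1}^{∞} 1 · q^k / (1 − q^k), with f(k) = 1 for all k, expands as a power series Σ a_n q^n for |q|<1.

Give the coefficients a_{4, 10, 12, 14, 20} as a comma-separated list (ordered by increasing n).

3, 4, 6, 4, 6

[q^4] f(1)=1,f(2)=1,f(4)=1 ⇒ 3
n=10: 1·10 2·5 5·2 10·1  f→[1+1+1+1]=4
d|12:{12,6,4,3,2,1}  Σf=1+1+1+1+1+1=6
q^14  k|14↦f(k): 1:1 2:1 7:1 14:1  a_14=4
n=20: 1·20 2·10 4·5 5·4 10·2 20·1  f→[1+1+1+1+1+1]=6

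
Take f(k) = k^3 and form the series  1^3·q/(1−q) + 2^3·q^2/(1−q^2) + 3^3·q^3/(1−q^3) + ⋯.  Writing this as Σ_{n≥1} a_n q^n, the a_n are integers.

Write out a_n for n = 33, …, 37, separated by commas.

[q^33] f(1)=1,f(3)=27,f(11)=1331,f(33)=35937 ⇒ 37296
n=34: 1·34 2·17 17·2 34·1  f→[1+8+4913+39304]=44226
d|35:{1,5,7,35}  Σf=1+125+343+42875=43344
d|36:{1,2,3,4,6,9,12,18,36}  Σf=1+8+27+64+216+729+1728+5832+46656=55261
q^37  k|37↦f(k): 1:1 37:50653  a_37=50654

37296, 44226, 43344, 55261, 50654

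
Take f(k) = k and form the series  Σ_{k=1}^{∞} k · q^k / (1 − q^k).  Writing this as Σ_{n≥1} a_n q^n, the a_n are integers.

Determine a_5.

[q^5] f(5)=5,f(1)=1 ⇒ 6

a_5 = 6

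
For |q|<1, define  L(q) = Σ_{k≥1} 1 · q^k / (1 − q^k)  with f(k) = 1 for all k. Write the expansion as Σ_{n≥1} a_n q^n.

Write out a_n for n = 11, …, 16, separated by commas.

2, 6, 2, 4, 4, 5

[q^11] f(11)=1,f(1)=1 ⇒ 2
[q^12] f(1)=1,f(2)=1,f(3)=1,f(4)=1,f(6)=1,f(12)=1 ⇒ 6
q^13  k|13↦f(k): 1:1 13:1  a_13=2
q^14  k|14↦f(k): 1:1 2:1 7:1 14:1  a_14=4
n=15: 15·1 5·3 3·5 1·15  f→[1+1+1+1]=4
[q^16] f(1)=1,f(2)=1,f(4)=1,f(8)=1,f(16)=1 ⇒ 5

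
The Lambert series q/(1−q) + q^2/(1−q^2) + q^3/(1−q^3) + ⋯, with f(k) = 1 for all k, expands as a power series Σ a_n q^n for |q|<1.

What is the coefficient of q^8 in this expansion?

a_8 = 4

d|8:{1,2,4,8}  Σf=1+1+1+1=4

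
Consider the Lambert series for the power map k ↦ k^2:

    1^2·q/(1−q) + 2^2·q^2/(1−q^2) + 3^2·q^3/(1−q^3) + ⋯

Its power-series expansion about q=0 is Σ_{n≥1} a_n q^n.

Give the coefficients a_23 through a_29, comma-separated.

q^23  k|23↦f(k): 23:529 1:1  a_23=530
q^24  k|24↦f(k): 1:1 2:4 3:9 4:16 6:36 8:64 12:144 24:576  a_24=850
[q^25] f(1)=1,f(5)=25,f(25)=625 ⇒ 651
n=26: 26·1 13·2 2·13 1·26  f→[676+169+4+1]=850
d|27:{1,3,9,27}  Σf=1+9+81+729=820
[q^28] f(28)=784,f(14)=196,f(7)=49,f(4)=16,f(2)=4,f(1)=1 ⇒ 1050
n=29: 29·1 1·29  f→[841+1]=842

530, 850, 651, 850, 820, 1050, 842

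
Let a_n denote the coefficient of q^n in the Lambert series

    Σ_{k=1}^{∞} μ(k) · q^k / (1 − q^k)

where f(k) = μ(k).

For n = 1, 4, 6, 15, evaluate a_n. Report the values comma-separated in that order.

n=1: 1·1  μ→[1]=1
[q^4] μ(4)=0,μ(2)=-1,μ(1)=1 ⇒ 0
d|6:{6,3,2,1}  Σμ=1+(-1)+(-1)+1=0
q^15  k|15↦μ(k): 15:1 5:-1 3:-1 1:1  a_15=0

1, 0, 0, 0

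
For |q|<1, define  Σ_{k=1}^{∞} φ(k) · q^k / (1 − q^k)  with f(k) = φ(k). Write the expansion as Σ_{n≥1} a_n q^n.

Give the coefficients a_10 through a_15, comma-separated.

q^10  k|10↦φ(k): 1:1 2:1 5:4 10:4  a_10=10
d|11:{1,11}  Σφ=1+10=11
[q^12] φ(12)=4,φ(6)=2,φ(4)=2,φ(3)=2,φ(2)=1,φ(1)=1 ⇒ 12
q^13  k|13↦φ(k): 13:12 1:1  a_13=13
n=14: 14·1 7·2 2·7 1·14  φ→[6+6+1+1]=14
d|15:{1,3,5,15}  Σφ=1+2+4+8=15

10, 11, 12, 13, 14, 15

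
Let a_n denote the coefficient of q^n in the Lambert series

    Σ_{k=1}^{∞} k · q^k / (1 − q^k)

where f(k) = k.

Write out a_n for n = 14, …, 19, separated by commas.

24, 24, 31, 18, 39, 20

d|14:{14,7,2,1}  Σf=14+7+2+1=24
[q^15] f(1)=1,f(3)=3,f(5)=5,f(15)=15 ⇒ 24
q^16  k|16↦f(k): 16:16 8:8 4:4 2:2 1:1  a_16=31
n=17: 17·1 1·17  f→[17+1]=18
[q^18] f(18)=18,f(9)=9,f(6)=6,f(3)=3,f(2)=2,f(1)=1 ⇒ 39
q^19  k|19↦f(k): 19:19 1:1  a_19=20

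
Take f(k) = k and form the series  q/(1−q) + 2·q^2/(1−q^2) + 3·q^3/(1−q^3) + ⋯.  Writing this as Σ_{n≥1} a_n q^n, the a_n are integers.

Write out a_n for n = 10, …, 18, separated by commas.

18, 12, 28, 14, 24, 24, 31, 18, 39

q^10  k|10↦f(k): 1:1 2:2 5:5 10:10  a_10=18
d|11:{11,1}  Σf=11+1=12
d|12:{12,6,4,3,2,1}  Σf=12+6+4+3+2+1=28
d|13:{1,13}  Σf=1+13=14
q^14  k|14↦f(k): 14:14 7:7 2:2 1:1  a_14=24
q^15  k|15↦f(k): 15:15 5:5 3:3 1:1  a_15=24
d|16:{1,2,4,8,16}  Σf=1+2+4+8+16=31
[q^17] f(1)=1,f(17)=17 ⇒ 18
[q^18] f(18)=18,f(9)=9,f(6)=6,f(3)=3,f(2)=2,f(1)=1 ⇒ 39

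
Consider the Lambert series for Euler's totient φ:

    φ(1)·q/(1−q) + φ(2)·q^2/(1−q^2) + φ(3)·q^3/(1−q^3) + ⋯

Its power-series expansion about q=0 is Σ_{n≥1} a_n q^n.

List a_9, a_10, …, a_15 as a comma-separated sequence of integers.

[q^9] φ(1)=1,φ(3)=2,φ(9)=6 ⇒ 9
q^10  k|10↦φ(k): 10:4 5:4 2:1 1:1  a_10=10
n=11: 1·11 11·1  φ→[1+10]=11
n=12: 1·12 2·6 3·4 4·3 6·2 12·1  φ→[1+1+2+2+2+4]=12
q^13  k|13↦φ(k): 13:12 1:1  a_13=13
d|14:{1,2,7,14}  Σφ=1+1+6+6=14
n=15: 15·1 5·3 3·5 1·15  φ→[8+4+2+1]=15

9, 10, 11, 12, 13, 14, 15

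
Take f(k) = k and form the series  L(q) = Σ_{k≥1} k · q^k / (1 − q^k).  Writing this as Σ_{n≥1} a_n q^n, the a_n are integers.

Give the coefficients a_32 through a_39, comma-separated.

n=32: 32·1 16·2 8·4 4·8 2·16 1·32  f→[32+16+8+4+2+1]=63
d|33:{1,3,11,33}  Σf=1+3+11+33=48
d|34:{1,2,17,34}  Σf=1+2+17+34=54
d|35:{1,5,7,35}  Σf=1+5+7+35=48
[q^36] f(36)=36,f(18)=18,f(12)=12,f(9)=9,f(6)=6,f(4)=4,f(3)=3,f(2)=2,f(1)=1 ⇒ 91
q^37  k|37↦f(k): 37:37 1:1  a_37=38
d|38:{1,2,19,38}  Σf=1+2+19+38=60
d|39:{39,13,3,1}  Σf=39+13+3+1=56

63, 48, 54, 48, 91, 38, 60, 56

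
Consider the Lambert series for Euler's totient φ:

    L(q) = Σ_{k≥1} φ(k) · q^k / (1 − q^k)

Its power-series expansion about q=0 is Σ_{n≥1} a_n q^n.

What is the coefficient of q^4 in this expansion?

d|4:{4,2,1}  Σφ=2+1+1=4

a_4 = 4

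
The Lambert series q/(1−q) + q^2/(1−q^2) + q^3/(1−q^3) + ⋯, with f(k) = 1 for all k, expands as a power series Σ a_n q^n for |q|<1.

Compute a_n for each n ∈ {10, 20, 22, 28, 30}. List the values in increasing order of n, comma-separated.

4, 6, 4, 6, 8

q^10  k|10↦f(k): 1:1 2:1 5:1 10:1  a_10=4
d|20:{1,2,4,5,10,20}  Σf=1+1+1+1+1+1=6
n=22: 1·22 2·11 11·2 22·1  f→[1+1+1+1]=4
[q^28] f(1)=1,f(2)=1,f(4)=1,f(7)=1,f(14)=1,f(28)=1 ⇒ 6
q^30  k|30↦f(k): 30:1 15:1 10:1 6:1 5:1 3:1 2:1 1:1  a_30=8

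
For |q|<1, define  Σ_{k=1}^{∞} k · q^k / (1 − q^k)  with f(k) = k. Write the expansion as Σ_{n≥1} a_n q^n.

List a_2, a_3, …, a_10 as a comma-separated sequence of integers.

3, 4, 7, 6, 12, 8, 15, 13, 18

d|2:{1,2}  Σf=1+2=3
q^3  k|3↦f(k): 1:1 3:3  a_3=4
[q^4] f(4)=4,f(2)=2,f(1)=1 ⇒ 7
q^5  k|5↦f(k): 1:1 5:5  a_5=6
[q^6] f(6)=6,f(3)=3,f(2)=2,f(1)=1 ⇒ 12
n=7: 1·7 7·1  f→[1+7]=8
q^8  k|8↦f(k): 1:1 2:2 4:4 8:8  a_8=15
q^9  k|9↦f(k): 1:1 3:3 9:9  a_9=13
d|10:{1,2,5,10}  Σf=1+2+5+10=18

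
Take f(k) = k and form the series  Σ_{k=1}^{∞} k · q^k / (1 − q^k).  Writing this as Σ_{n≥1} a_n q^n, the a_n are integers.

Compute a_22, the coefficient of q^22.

a_22 = 36

d|22:{1,2,11,22}  Σf=1+2+11+22=36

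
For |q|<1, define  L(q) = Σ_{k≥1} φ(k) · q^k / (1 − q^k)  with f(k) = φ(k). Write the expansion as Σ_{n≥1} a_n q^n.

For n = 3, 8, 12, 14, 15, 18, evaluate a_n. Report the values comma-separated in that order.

q^3  k|3↦φ(k): 3:2 1:1  a_3=3
d|8:{8,4,2,1}  Σφ=4+2+1+1=8
q^12  k|12↦φ(k): 1:1 2:1 3:2 4:2 6:2 12:4  a_12=12
q^14  k|14↦φ(k): 1:1 2:1 7:6 14:6  a_14=14
[q^15] φ(1)=1,φ(3)=2,φ(5)=4,φ(15)=8 ⇒ 15
q^18  k|18↦φ(k): 18:6 9:6 6:2 3:2 2:1 1:1  a_18=18

3, 8, 12, 14, 15, 18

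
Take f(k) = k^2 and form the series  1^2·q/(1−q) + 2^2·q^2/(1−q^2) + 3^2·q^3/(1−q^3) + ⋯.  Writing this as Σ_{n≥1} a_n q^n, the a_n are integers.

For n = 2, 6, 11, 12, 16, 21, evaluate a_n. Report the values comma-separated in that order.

n=2: 2·1 1·2  f→[4+1]=5
q^6  k|6↦f(k): 6:36 3:9 2:4 1:1  a_6=50
q^11  k|11↦f(k): 1:1 11:121  a_11=122
q^12  k|12↦f(k): 12:144 6:36 4:16 3:9 2:4 1:1  a_12=210
d|16:{16,8,4,2,1}  Σf=256+64+16+4+1=341
n=21: 21·1 7·3 3·7 1·21  f→[441+49+9+1]=500

5, 50, 122, 210, 341, 500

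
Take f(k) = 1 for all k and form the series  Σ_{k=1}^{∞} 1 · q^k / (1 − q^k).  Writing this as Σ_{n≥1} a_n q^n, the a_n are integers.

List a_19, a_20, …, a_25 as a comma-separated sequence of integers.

2, 6, 4, 4, 2, 8, 3

q^19  k|19↦f(k): 19:1 1:1  a_19=2
d|20:{20,10,5,4,2,1}  Σf=1+1+1+1+1+1=6
q^21  k|21↦f(k): 1:1 3:1 7:1 21:1  a_21=4
d|22:{22,11,2,1}  Σf=1+1+1+1=4
q^23  k|23↦f(k): 1:1 23:1  a_23=2
q^24  k|24↦f(k): 24:1 12:1 8:1 6:1 4:1 3:1 2:1 1:1  a_24=8
d|25:{1,5,25}  Σf=1+1+1=3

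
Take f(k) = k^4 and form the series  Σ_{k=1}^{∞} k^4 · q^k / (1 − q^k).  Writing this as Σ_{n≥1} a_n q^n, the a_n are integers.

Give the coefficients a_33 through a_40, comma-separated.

[q^33] f(33)=1185921,f(11)=14641,f(3)=81,f(1)=1 ⇒ 1200644
d|34:{34,17,2,1}  Σf=1336336+83521+16+1=1419874
q^35  k|35↦f(k): 1:1 5:625 7:2401 35:1500625  a_35=1503652
q^36  k|36↦f(k): 36:1679616 18:104976 12:20736 9:6561 6:1296 4:256 3:81 2:16 1:1  a_36=1813539
d|37:{37,1}  Σf=1874161+1=1874162
[q^38] f(38)=2085136,f(19)=130321,f(2)=16,f(1)=1 ⇒ 2215474
n=39: 39·1 13·3 3·13 1·39  f→[2313441+28561+81+1]=2342084
q^40  k|40↦f(k): 1:1 2:16 4:256 5:625 8:4096 10:10000 20:160000 40:2560000  a_40=2734994

1200644, 1419874, 1503652, 1813539, 1874162, 2215474, 2342084, 2734994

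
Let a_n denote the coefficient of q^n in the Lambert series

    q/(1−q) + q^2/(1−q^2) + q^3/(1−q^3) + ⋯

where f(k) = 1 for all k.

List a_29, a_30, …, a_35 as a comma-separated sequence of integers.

n=29: 1·29 29·1  f→[1+1]=2
n=30: 30·1 15·2 10·3 6·5 5·6 3·10 2·15 1·30  f→[1+1+1+1+1+1+1+1]=8
q^31  k|31↦f(k): 1:1 31:1  a_31=2
[q^32] f(32)=1,f(16)=1,f(8)=1,f(4)=1,f(2)=1,f(1)=1 ⇒ 6
q^33  k|33↦f(k): 33:1 11:1 3:1 1:1  a_33=4
n=34: 1·34 2·17 17·2 34·1  f→[1+1+1+1]=4
d|35:{1,5,7,35}  Σf=1+1+1+1=4

2, 8, 2, 6, 4, 4, 4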